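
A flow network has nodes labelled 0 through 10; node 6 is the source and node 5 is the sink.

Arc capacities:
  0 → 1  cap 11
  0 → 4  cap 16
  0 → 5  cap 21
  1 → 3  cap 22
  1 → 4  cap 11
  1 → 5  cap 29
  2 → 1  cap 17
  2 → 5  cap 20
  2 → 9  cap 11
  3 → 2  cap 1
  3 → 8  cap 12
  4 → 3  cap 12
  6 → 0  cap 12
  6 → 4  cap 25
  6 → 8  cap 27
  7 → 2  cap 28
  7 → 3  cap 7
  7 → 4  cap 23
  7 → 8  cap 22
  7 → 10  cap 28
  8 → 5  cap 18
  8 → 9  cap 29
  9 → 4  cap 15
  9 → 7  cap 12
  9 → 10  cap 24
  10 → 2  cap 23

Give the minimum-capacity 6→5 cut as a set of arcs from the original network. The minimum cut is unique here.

augment #1: 6→0→5 push 12
augment #2: 6→8→5 push 18
augment #3: 6→4→3→2→5 push 1
augment #4: 6→8→9→7→2→5 push 9
augment #5: 6→4→3→8→9→7→2→5 push 3
augment #6: 6→4→3→8→9→10→2→5 push 7
augment #7: 6→4→3→8→9→10→2→1→5 push 1
max flow = 51; residual-reachable set from 6 gives S-side
cut edges (S→T): {(4,3), (6,0), (6,8)} total cap 51

Min-cut arcs: {(4,3), (6,0), (6,8)} (total capacity 51)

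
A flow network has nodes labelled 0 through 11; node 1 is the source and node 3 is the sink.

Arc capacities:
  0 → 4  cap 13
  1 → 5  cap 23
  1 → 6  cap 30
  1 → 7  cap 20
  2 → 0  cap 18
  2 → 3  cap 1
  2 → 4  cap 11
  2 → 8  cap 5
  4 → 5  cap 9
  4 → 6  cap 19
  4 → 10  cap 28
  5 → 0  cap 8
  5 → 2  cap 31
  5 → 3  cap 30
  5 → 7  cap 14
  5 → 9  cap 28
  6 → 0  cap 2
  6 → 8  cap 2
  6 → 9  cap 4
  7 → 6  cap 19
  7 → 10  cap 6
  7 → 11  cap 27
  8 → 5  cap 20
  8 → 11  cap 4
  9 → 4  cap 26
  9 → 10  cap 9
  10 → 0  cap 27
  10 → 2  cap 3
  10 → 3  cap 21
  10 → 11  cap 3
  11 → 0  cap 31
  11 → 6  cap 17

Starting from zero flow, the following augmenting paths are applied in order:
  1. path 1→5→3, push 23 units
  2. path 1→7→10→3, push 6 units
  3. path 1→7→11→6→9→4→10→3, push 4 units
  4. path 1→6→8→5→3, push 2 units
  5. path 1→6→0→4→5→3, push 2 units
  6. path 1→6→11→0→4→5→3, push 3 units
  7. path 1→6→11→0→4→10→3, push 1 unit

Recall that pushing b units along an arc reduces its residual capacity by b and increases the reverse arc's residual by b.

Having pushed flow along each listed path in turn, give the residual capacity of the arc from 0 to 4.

after path 1 (1→5→3, push 23): res(0,4)=13
after path 2 (1→7→10→3, push 6): res(0,4)=13
after path 3 (1→7→11→6→9→4→10→3, push 4): res(0,4)=13
after path 4 (1→6→8→5→3, push 2): res(0,4)=13
after path 5 (1→6→0→4→5→3, push 2): res(0,4)=11
after path 6 (1→6→11→0→4→5→3, push 3): res(0,4)=8
after path 7 (1→6→11→0→4→10→3, push 1): res(0,4)=7

Residual capacity of (0,4): 7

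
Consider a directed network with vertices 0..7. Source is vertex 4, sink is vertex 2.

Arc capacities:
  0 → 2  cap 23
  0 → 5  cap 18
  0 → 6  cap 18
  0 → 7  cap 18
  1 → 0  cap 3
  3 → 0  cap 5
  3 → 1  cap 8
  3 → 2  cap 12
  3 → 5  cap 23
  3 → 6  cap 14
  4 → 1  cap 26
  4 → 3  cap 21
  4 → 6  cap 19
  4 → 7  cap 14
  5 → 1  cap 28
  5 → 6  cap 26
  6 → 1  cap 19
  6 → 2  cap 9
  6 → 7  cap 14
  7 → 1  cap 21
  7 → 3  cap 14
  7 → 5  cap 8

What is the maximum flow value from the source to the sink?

augment #1: 4→3→2 bottleneck 12, total now 12
augment #2: 4→6→2 bottleneck 9, total now 21
augment #3: 4→1→0→2 bottleneck 3, total now 24
augment #4: 4→3→0→2 bottleneck 5, total now 29

Maximum flow value: 29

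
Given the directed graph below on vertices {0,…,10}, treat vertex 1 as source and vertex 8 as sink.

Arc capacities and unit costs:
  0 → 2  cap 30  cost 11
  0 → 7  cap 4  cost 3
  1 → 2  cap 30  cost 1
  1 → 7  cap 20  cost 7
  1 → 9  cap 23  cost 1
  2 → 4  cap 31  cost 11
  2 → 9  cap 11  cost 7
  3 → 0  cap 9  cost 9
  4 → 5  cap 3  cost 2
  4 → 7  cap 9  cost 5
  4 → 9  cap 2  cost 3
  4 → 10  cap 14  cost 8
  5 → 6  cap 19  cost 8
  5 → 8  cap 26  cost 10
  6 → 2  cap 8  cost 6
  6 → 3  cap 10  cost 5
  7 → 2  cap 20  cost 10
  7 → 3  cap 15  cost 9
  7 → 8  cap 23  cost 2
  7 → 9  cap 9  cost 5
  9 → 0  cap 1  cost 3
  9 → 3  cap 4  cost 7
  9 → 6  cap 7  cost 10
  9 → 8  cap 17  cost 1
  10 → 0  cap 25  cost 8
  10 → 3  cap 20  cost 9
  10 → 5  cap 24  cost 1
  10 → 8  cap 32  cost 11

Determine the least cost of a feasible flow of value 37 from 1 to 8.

shortest-cost path #1: 1→9→8 push 17 @ unit cost 2 (adds 34)
shortest-cost path #2: 1→7→8 push 20 @ unit cost 9 (adds 180)
total cost = 214

Minimum cost for 37 units: 214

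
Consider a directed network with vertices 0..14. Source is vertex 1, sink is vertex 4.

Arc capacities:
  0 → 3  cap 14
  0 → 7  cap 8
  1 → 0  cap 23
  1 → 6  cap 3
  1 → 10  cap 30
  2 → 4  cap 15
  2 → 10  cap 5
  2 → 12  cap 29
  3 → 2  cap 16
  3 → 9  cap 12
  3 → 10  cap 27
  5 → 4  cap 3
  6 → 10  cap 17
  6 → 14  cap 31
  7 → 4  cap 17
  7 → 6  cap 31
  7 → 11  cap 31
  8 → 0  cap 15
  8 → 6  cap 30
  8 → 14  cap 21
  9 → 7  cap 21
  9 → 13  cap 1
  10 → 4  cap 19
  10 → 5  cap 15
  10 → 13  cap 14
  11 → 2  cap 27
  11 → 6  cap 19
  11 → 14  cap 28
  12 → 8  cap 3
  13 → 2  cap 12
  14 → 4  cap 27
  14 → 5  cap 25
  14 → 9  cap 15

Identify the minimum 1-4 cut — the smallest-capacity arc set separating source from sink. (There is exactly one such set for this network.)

Min-cut arcs: {(0,3), (0,7), (1,6), (1,10)} (total capacity 55)

augment #1: 1→10→4 push 19
augment #2: 1→0→7→4 push 8
augment #3: 1→6→14→4 push 3
augment #4: 1→10→5→4 push 3
augment #5: 1→0→3→2→4 push 14
augment #6: 1→10→13→2→4 push 1
augment #7: 1→10→13→2→3→9→7→4 push 7
max flow = 55; residual-reachable set from 1 gives S-side
cut edges (S→T): {(0,3), (0,7), (1,6), (1,10)} total cap 55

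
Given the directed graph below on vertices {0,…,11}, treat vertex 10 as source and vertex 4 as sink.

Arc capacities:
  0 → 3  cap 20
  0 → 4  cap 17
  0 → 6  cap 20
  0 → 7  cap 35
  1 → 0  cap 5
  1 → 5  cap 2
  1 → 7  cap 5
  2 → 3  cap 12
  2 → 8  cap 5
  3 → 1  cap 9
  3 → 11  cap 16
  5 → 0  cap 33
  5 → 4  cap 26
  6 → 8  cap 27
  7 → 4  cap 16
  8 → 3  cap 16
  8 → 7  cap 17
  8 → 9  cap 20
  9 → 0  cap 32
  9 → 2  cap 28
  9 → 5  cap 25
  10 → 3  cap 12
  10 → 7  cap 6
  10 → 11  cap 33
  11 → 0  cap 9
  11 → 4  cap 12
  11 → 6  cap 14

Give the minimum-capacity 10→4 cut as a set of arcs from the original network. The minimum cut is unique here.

augment #1: 10→7→4 push 6
augment #2: 10→11→4 push 12
augment #3: 10→11→0→4 push 9
augment #4: 10→3→1→0→4 push 5
augment #5: 10→3→1→5→4 push 2
augment #6: 10→3→1→7→4 push 2
augment #7: 10→11→6→8→7→4 push 8
augment #8: 10→11→6→8→9→0→4 push 3
augment #9: 10→11→6→8→9→5→4 push 1
augment #10: 10→3→11→6→8→9→5→4 push 2
max flow = 50; residual-reachable set from 10 gives S-side
cut edges (S→T): {(3,1), (10,7), (11,0), (11,4), (11,6)} total cap 50

Min-cut arcs: {(3,1), (10,7), (11,0), (11,4), (11,6)} (total capacity 50)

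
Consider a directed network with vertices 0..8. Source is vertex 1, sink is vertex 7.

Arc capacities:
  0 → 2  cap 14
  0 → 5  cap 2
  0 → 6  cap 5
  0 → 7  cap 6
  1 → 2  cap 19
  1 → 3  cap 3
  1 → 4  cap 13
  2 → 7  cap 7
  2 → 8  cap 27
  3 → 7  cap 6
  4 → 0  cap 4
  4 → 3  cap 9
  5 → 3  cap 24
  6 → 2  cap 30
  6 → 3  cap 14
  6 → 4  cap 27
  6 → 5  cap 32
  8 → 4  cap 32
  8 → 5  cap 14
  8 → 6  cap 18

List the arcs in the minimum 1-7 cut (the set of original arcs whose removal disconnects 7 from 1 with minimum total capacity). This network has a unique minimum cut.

Min-cut arcs: {(2,7), (3,7), (4,0)} (total capacity 17)

augment #1: 1→2→7 push 7
augment #2: 1→3→7 push 3
augment #3: 1→4→0→7 push 4
augment #4: 1→4→3→7 push 3
max flow = 17; residual-reachable set from 1 gives S-side
cut edges (S→T): {(2,7), (3,7), (4,0)} total cap 17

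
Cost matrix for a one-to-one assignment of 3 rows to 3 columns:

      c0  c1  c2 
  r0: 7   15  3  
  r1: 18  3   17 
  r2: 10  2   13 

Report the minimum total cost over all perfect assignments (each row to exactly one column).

optimal assignment: row0→col2 (cost 3), row1→col1 (cost 3), row2→col0 (cost 10)
total = 3 + 3 + 10 = 16

Minimum assignment cost: 16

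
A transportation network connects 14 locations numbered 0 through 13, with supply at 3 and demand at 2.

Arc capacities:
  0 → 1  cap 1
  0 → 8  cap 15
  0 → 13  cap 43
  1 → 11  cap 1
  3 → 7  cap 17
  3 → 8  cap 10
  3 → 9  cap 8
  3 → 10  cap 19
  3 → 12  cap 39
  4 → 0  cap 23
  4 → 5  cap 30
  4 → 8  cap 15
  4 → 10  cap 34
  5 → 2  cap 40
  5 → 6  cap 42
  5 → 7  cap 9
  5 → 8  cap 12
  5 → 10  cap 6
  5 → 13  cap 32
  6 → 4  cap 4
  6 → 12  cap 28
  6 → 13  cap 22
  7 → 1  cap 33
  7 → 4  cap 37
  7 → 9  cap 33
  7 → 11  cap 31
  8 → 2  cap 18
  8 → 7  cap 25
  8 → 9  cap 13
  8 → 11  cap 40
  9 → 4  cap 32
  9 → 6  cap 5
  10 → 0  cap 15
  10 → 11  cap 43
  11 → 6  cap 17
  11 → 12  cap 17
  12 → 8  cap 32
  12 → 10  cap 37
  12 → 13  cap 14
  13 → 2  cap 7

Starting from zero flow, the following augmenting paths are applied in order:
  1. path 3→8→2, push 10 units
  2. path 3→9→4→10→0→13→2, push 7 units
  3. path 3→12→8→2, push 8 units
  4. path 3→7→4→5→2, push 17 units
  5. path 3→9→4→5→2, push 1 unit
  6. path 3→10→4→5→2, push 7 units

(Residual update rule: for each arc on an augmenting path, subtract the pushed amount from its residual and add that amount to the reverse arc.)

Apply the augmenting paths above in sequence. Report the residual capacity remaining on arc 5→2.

Residual capacity of (5,2): 15

after path 1 (3→8→2, push 10): res(5,2)=40
after path 2 (3→9→4→10→0→13→2, push 7): res(5,2)=40
after path 3 (3→12→8→2, push 8): res(5,2)=40
after path 4 (3→7→4→5→2, push 17): res(5,2)=23
after path 5 (3→9→4→5→2, push 1): res(5,2)=22
after path 6 (3→10→4→5→2, push 7): res(5,2)=15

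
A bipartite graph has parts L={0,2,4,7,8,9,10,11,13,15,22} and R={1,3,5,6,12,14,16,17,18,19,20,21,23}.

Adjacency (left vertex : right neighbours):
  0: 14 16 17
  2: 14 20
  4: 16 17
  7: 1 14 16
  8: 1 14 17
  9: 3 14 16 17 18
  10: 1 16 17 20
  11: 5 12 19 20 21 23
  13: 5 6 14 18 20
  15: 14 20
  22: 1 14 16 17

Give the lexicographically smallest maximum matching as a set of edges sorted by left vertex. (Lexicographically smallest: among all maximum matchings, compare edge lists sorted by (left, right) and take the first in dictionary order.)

Lex-smallest maximum matching: {(0,14), (2,20), (4,16), (7,1), (8,17), (9,3), (11,5), (13,6)}

|M| = 8 (so the lex-smallest maximum matching has 8 edges)
process left vertices in ascending order; for each, take the smallest-labelled available neighbour that still permits 8 edges overall, or leave it unmatched if none does
lex-smallest matching: {0-14, 2-20, 4-16, 7-1, 8-17, 9-3, 11-5, 13-6}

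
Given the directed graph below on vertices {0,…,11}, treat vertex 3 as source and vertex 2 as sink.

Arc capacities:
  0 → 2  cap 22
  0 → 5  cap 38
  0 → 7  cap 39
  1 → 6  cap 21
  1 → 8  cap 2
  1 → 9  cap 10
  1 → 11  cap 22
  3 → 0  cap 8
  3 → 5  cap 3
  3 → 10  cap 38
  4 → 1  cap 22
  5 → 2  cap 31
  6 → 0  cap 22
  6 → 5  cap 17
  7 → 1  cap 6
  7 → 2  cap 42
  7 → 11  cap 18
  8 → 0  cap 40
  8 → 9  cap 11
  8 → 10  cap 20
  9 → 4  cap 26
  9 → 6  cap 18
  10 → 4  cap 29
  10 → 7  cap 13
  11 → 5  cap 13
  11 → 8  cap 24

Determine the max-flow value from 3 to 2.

augment #1: 3→0→2 bottleneck 8, total now 8
augment #2: 3→5→2 bottleneck 3, total now 11
augment #3: 3→10→7→2 bottleneck 13, total now 24
augment #4: 3→10→4→1→6→0→2 bottleneck 14, total now 38
augment #5: 3→10→4→1→6→5→2 bottleneck 7, total now 45
augment #6: 3→10→4→1→11→5→2 bottleneck 1, total now 46

Maximum flow value: 46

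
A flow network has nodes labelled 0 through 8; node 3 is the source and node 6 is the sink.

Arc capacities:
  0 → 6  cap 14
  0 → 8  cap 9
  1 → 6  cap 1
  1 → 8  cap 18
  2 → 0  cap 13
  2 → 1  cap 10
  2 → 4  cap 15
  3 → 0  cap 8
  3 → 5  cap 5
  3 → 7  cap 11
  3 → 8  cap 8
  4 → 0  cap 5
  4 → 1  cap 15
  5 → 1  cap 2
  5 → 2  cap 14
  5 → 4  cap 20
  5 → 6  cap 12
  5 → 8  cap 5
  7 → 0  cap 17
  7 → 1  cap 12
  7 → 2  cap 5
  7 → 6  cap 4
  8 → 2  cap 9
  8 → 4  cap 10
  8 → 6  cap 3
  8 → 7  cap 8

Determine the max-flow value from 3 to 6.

Maximum flow value: 27

augment #1: 3→0→6 bottleneck 8, total now 8
augment #2: 3→5→6 bottleneck 5, total now 13
augment #3: 3→7→6 bottleneck 4, total now 17
augment #4: 3→8→6 bottleneck 3, total now 20
augment #5: 3→7→0→6 bottleneck 6, total now 26
augment #6: 3→7→1→6 bottleneck 1, total now 27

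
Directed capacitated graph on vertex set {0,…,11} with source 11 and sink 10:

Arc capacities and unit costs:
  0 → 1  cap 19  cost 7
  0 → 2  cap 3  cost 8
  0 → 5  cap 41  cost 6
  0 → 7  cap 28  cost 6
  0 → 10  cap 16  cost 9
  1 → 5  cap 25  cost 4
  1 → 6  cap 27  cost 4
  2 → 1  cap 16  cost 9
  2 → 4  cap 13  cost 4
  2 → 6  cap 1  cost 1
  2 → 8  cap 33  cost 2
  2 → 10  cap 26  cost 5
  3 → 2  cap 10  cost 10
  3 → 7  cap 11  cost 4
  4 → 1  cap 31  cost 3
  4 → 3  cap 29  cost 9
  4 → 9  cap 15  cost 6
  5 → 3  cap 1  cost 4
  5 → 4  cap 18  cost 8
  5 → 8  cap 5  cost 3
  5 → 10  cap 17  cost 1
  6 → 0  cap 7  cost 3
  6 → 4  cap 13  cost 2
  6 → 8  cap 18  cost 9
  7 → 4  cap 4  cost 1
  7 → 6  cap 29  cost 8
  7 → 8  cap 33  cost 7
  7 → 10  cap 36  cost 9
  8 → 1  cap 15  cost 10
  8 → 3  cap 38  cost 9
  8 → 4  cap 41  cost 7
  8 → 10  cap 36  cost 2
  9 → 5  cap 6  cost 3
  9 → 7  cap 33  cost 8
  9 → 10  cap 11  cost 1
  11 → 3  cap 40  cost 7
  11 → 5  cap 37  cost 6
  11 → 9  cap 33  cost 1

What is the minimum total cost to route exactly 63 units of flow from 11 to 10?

Minimum cost for 63 units: 752

shortest-cost path #1: 11→9→10 push 11 @ unit cost 2 (adds 22)
shortest-cost path #2: 11→9→5→10 push 6 @ unit cost 5 (adds 30)
shortest-cost path #3: 11→5→10 push 11 @ unit cost 7 (adds 77)
shortest-cost path #4: 11→5→8→10 push 5 @ unit cost 11 (adds 55)
shortest-cost path #5: 11→9→7→10 push 16 @ unit cost 18 (adds 288)
shortest-cost path #6: 11→3→7→10 push 11 @ unit cost 20 (adds 220)
shortest-cost path #7: 11→5→9→7→10 push 3 @ unit cost 20 (adds 60)
total cost = 752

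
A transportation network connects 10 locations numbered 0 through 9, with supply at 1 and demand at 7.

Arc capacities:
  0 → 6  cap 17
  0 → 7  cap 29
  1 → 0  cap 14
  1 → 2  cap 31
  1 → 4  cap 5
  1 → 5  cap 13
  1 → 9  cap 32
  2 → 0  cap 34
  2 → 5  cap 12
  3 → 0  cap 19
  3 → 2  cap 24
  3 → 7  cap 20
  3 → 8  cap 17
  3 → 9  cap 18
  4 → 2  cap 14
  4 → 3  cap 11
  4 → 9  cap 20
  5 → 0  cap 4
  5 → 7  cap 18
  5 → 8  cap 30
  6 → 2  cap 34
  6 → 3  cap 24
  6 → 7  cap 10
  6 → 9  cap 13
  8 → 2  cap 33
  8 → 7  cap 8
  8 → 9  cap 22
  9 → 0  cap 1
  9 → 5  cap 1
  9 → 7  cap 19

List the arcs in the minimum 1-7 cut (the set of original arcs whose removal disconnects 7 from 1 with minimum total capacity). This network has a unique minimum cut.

augment #1: 1→0→7 push 14
augment #2: 1→5→7 push 13
augment #3: 1→9→7 push 19
augment #4: 1→2→0→7 push 15
augment #5: 1→2→5→7 push 5
augment #6: 1→4→3→7 push 5
augment #7: 1→2→0→6→7 push 10
augment #8: 1→2→5→8→7 push 1
augment #9: 1→9→5→8→7 push 1
augment #10: 1→9→0→6→3→7 push 1
max flow = 84; residual-reachable set from 1 gives S-side
cut edges (S→T): {(1,0), (1,2), (1,4), (1,5), (9,0), (9,5), (9,7)} total cap 84

Min-cut arcs: {(1,0), (1,2), (1,4), (1,5), (9,0), (9,5), (9,7)} (total capacity 84)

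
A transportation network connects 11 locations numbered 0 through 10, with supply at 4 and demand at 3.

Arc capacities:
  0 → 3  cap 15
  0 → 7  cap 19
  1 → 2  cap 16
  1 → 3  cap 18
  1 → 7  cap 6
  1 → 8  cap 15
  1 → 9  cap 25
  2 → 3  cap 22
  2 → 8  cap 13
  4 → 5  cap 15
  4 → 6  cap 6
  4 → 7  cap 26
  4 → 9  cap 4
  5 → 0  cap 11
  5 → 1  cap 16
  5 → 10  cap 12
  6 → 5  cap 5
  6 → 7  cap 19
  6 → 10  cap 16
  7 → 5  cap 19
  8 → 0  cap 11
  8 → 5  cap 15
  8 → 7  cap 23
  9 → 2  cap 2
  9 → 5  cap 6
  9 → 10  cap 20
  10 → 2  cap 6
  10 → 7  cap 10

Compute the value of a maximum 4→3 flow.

augment #1: 4→5→0→3 bottleneck 11, total now 11
augment #2: 4→5→1→3 bottleneck 4, total now 15
augment #3: 4→9→2→3 bottleneck 2, total now 17
augment #4: 4→6→5→1→3 bottleneck 5, total now 22
augment #5: 4→6→10→2→3 bottleneck 1, total now 23
augment #6: 4→7→5→1→3 bottleneck 7, total now 30
augment #7: 4→9→10→2→3 bottleneck 2, total now 32
augment #8: 4→7→5→10→2→3 bottleneck 3, total now 35

Maximum flow value: 35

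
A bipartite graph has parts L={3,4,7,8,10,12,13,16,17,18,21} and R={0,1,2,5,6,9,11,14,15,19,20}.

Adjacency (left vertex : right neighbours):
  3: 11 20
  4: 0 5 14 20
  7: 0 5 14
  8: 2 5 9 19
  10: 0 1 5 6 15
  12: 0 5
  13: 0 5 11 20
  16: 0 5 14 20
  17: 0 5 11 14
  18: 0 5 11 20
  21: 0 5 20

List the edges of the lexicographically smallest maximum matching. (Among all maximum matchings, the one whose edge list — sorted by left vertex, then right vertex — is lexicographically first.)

Lex-smallest maximum matching: {(3,11), (4,0), (7,5), (8,2), (10,1), (13,20), (16,14)}

|M| = 7 (so the lex-smallest maximum matching has 7 edges)
process left vertices in ascending order; for each, take the smallest-labelled available neighbour that still permits 7 edges overall, or leave it unmatched if none does
lex-smallest matching: {3-11, 4-0, 7-5, 8-2, 10-1, 13-20, 16-14}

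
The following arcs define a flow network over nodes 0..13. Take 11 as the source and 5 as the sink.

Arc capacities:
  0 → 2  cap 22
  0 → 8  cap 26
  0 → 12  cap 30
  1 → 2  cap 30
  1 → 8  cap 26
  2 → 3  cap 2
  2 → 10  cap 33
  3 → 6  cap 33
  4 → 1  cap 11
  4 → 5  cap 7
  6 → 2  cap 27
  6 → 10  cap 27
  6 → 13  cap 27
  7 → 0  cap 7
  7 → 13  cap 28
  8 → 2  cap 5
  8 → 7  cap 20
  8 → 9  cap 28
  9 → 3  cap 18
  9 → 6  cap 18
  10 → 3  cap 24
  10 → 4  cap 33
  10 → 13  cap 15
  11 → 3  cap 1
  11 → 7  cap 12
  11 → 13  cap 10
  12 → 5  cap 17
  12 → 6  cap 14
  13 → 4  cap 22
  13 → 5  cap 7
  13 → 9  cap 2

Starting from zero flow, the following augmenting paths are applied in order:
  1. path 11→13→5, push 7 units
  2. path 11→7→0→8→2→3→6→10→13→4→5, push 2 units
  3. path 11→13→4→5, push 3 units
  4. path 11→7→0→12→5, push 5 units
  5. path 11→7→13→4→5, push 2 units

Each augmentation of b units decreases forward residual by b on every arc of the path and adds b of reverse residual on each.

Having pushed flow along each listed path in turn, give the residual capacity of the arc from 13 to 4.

after path 1 (11→13→5, push 7): res(13,4)=22
after path 2 (11→7→0→8→2→3→6→10→13→4→5, push 2): res(13,4)=20
after path 3 (11→13→4→5, push 3): res(13,4)=17
after path 4 (11→7→0→12→5, push 5): res(13,4)=17
after path 5 (11→7→13→4→5, push 2): res(13,4)=15

Residual capacity of (13,4): 15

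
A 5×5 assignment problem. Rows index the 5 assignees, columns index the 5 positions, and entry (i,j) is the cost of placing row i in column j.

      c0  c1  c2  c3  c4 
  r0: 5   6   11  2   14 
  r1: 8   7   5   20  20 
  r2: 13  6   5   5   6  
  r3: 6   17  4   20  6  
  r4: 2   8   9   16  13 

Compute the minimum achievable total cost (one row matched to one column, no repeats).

one of 2 optimal assignments: row0→col3 (cost 2), row1→col1 (cost 7), row2→col4 (cost 6), row3→col2 (cost 4), row4→col0 (cost 2)
total = 2 + 7 + 6 + 4 + 2 = 21

Minimum assignment cost: 21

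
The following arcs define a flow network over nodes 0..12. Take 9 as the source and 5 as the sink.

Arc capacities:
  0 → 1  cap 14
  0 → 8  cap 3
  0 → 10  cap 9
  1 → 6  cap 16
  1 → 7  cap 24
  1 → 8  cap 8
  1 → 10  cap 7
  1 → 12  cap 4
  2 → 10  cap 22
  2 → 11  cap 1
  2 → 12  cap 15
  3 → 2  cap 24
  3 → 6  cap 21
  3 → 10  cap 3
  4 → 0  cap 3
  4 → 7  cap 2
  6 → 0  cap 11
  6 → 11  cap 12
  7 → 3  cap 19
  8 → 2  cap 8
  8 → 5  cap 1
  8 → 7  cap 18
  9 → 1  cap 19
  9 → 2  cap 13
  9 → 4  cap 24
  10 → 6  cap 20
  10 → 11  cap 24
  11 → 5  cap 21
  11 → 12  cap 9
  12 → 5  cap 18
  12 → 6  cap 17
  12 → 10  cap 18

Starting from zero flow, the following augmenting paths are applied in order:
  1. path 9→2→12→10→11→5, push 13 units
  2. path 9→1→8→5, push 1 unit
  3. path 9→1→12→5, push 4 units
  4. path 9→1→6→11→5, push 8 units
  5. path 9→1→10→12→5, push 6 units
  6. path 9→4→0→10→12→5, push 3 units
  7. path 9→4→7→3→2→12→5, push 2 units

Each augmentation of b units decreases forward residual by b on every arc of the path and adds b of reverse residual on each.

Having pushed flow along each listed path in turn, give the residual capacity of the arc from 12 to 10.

after path 1 (9→2→12→10→11→5, push 13): res(12,10)=5
after path 2 (9→1→8→5, push 1): res(12,10)=5
after path 3 (9→1→12→5, push 4): res(12,10)=5
after path 4 (9→1→6→11→5, push 8): res(12,10)=5
after path 5 (9→1→10→12→5, push 6): res(12,10)=11
after path 6 (9→4→0→10→12→5, push 3): res(12,10)=14
after path 7 (9→4→7→3→2→12→5, push 2): res(12,10)=14

Residual capacity of (12,10): 14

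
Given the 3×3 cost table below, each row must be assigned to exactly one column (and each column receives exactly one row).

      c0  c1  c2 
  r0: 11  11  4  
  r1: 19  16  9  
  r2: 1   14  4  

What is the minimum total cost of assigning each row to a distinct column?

one of 2 optimal assignments: row0→col1 (cost 11), row1→col2 (cost 9), row2→col0 (cost 1)
total = 11 + 9 + 1 = 21

Minimum assignment cost: 21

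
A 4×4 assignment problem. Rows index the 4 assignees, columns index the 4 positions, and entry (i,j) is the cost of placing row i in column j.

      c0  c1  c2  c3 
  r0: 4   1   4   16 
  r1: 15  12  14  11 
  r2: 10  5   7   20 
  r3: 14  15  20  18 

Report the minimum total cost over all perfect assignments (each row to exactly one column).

optimal assignment: row0→col1 (cost 1), row1→col3 (cost 11), row2→col2 (cost 7), row3→col0 (cost 14)
total = 1 + 11 + 7 + 14 = 33

Minimum assignment cost: 33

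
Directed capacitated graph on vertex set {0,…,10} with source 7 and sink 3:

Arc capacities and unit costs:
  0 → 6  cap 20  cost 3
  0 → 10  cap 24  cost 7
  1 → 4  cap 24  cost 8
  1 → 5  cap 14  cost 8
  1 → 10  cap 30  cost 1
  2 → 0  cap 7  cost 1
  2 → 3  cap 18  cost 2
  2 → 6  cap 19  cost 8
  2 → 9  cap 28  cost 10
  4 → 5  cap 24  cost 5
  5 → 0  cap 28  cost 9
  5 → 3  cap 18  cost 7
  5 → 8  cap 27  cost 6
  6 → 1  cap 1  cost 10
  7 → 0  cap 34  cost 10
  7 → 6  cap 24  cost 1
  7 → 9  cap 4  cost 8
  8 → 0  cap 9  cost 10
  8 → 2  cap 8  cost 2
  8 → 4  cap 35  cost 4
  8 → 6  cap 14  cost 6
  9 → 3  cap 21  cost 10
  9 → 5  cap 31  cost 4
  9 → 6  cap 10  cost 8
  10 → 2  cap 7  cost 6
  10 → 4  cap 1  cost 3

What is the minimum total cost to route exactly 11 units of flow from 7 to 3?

Minimum cost for 11 units: 242

shortest-cost path #1: 7→9→3 push 4 @ unit cost 18 (adds 72)
shortest-cost path #2: 7→6→1→10→2→3 push 1 @ unit cost 20 (adds 20)
shortest-cost path #3: 7→0→10→2→3 push 6 @ unit cost 25 (adds 150)
total cost = 242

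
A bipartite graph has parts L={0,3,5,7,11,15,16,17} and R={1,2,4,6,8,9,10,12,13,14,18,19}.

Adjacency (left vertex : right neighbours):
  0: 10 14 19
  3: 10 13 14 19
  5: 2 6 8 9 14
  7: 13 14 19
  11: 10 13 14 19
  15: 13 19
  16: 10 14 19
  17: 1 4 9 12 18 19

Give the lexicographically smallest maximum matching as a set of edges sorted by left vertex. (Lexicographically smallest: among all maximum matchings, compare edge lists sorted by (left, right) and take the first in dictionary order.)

Lex-smallest maximum matching: {(0,10), (3,13), (5,2), (7,14), (11,19), (17,1)}

|M| = 6 (so the lex-smallest maximum matching has 6 edges)
process left vertices in ascending order; for each, take the smallest-labelled available neighbour that still permits 6 edges overall, or leave it unmatched if none does
lex-smallest matching: {0-10, 3-13, 5-2, 7-14, 11-19, 17-1}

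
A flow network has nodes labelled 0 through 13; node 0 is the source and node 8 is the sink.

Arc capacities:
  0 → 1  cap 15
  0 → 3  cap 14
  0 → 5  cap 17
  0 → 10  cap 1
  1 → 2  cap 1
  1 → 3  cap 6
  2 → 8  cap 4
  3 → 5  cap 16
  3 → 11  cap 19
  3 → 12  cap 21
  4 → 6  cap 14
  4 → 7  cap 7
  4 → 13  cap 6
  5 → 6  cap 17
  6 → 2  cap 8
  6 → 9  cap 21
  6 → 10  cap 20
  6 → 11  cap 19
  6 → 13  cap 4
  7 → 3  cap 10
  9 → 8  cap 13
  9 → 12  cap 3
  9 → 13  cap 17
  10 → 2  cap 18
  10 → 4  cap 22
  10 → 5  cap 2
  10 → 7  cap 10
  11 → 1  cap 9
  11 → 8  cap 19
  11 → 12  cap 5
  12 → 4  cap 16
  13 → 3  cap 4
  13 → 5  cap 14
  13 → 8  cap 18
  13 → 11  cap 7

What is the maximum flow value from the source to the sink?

augment #1: 0→1→2→8 bottleneck 1, total now 1
augment #2: 0→3→11→8 bottleneck 14, total now 15
augment #3: 0→10→2→8 bottleneck 1, total now 16
augment #4: 0→1→3→11→8 bottleneck 5, total now 21
augment #5: 0→5→6→2→8 bottleneck 2, total now 23
augment #6: 0→5→6→9→8 bottleneck 13, total now 36
augment #7: 0→5→6→13→8 bottleneck 2, total now 38
augment #8: 0→1→3→12→4→13→8 bottleneck 1, total now 39

Maximum flow value: 39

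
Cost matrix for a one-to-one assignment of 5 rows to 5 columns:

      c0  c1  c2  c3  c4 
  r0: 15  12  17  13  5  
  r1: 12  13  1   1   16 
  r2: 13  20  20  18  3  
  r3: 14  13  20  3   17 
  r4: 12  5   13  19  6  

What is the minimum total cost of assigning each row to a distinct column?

one of 2 optimal assignments: row0→col0 (cost 15), row1→col2 (cost 1), row2→col4 (cost 3), row3→col3 (cost 3), row4→col1 (cost 5)
total = 15 + 1 + 3 + 3 + 5 = 27

Minimum assignment cost: 27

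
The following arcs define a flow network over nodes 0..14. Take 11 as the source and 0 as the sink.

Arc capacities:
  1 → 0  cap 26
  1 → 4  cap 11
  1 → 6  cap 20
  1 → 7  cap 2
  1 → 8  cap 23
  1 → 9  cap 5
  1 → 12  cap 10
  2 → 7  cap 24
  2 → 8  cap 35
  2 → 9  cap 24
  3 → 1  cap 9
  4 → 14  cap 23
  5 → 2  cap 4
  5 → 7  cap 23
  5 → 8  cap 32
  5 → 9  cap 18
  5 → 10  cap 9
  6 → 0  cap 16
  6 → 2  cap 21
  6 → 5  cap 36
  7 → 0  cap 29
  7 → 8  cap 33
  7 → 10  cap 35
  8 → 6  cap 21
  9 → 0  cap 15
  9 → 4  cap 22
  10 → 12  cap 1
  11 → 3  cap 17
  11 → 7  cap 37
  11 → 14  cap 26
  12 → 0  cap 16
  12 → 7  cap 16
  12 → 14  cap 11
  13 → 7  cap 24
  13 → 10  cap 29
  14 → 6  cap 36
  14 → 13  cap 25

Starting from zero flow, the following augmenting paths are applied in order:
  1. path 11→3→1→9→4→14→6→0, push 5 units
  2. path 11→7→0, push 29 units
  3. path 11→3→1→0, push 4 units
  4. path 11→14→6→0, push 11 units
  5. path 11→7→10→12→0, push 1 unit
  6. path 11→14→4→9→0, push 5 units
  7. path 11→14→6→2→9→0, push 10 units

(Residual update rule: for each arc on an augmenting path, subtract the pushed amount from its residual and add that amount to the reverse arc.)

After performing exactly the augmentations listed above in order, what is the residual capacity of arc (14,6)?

Residual capacity of (14,6): 10

after path 1 (11→3→1→9→4→14→6→0, push 5): res(14,6)=31
after path 2 (11→7→0, push 29): res(14,6)=31
after path 3 (11→3→1→0, push 4): res(14,6)=31
after path 4 (11→14→6→0, push 11): res(14,6)=20
after path 5 (11→7→10→12→0, push 1): res(14,6)=20
after path 6 (11→14→4→9→0, push 5): res(14,6)=20
after path 7 (11→14→6→2→9→0, push 10): res(14,6)=10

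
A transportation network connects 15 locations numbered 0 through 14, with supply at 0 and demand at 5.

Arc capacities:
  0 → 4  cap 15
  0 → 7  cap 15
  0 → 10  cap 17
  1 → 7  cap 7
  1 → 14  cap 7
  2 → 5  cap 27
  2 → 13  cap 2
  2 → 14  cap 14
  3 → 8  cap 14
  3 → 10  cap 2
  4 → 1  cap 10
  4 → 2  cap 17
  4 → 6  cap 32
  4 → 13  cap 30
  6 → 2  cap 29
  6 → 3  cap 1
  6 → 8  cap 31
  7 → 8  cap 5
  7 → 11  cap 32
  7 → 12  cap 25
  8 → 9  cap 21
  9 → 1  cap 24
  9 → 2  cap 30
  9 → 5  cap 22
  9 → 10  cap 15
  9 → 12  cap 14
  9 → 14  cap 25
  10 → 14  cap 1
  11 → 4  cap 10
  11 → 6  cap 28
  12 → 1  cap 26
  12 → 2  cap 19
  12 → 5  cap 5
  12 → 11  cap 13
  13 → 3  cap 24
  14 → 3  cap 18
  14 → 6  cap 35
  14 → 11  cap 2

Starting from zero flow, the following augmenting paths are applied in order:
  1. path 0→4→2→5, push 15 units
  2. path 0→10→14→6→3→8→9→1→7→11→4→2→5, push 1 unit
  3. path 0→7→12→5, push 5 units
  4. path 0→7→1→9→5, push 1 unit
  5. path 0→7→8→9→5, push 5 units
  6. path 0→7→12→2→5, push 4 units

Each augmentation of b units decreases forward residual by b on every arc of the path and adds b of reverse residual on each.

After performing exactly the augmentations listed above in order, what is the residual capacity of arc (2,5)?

Residual capacity of (2,5): 7

after path 1 (0→4→2→5, push 15): res(2,5)=12
after path 2 (0→10→14→6→3→8→9→1→7→11→4→2→5, push 1): res(2,5)=11
after path 3 (0→7→12→5, push 5): res(2,5)=11
after path 4 (0→7→1→9→5, push 1): res(2,5)=11
after path 5 (0→7→8→9→5, push 5): res(2,5)=11
after path 6 (0→7→12→2→5, push 4): res(2,5)=7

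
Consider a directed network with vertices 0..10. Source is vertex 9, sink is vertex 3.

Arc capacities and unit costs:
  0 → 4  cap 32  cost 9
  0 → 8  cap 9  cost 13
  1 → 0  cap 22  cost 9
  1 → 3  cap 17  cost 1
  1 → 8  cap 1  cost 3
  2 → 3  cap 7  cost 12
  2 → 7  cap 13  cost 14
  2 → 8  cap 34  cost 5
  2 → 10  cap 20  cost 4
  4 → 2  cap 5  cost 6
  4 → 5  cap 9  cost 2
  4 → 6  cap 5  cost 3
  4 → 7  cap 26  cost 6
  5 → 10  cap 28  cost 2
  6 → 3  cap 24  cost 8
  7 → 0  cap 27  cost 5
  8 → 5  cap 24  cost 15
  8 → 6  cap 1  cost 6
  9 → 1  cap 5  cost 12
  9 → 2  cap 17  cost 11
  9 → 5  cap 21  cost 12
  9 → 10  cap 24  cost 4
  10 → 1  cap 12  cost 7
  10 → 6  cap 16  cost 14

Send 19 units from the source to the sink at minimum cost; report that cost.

Minimum cost for 19 units: 255

shortest-cost path #1: 9→10→1→3 push 12 @ unit cost 12 (adds 144)
shortest-cost path #2: 9→1→3 push 5 @ unit cost 13 (adds 65)
shortest-cost path #3: 9→2→3 push 2 @ unit cost 23 (adds 46)
total cost = 255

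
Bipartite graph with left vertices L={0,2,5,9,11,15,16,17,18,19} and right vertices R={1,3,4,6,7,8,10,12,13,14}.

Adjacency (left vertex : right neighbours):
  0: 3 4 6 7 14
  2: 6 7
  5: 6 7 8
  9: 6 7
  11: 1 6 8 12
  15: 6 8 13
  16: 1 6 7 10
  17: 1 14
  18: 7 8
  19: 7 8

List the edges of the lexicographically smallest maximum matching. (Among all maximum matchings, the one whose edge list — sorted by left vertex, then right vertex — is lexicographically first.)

Lex-smallest maximum matching: {(0,3), (2,6), (5,7), (11,1), (15,13), (16,10), (17,14), (18,8)}

|M| = 8 (so the lex-smallest maximum matching has 8 edges)
process left vertices in ascending order; for each, take the smallest-labelled available neighbour that still permits 8 edges overall, or leave it unmatched if none does
lex-smallest matching: {0-3, 2-6, 5-7, 11-1, 15-13, 16-10, 17-14, 18-8}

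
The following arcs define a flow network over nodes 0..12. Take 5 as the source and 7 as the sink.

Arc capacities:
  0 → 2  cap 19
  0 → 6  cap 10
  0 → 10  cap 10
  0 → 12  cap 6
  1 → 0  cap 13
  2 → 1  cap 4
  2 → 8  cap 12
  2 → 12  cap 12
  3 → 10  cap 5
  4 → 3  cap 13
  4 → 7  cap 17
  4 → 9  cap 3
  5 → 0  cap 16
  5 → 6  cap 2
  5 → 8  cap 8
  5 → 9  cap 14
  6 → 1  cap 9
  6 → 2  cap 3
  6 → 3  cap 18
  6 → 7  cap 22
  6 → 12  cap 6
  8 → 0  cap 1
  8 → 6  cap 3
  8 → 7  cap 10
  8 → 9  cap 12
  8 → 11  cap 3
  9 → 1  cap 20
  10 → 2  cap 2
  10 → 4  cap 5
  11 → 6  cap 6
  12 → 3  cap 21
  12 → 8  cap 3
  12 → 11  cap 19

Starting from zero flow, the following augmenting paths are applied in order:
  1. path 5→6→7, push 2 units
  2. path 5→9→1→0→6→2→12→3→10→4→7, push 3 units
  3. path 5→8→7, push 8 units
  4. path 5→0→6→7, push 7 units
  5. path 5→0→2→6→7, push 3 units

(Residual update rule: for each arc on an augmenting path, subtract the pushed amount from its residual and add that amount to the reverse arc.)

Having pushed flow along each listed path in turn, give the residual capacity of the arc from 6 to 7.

Residual capacity of (6,7): 10

after path 1 (5→6→7, push 2): res(6,7)=20
after path 2 (5→9→1→0→6→2→12→3→10→4→7, push 3): res(6,7)=20
after path 3 (5→8→7, push 8): res(6,7)=20
after path 4 (5→0→6→7, push 7): res(6,7)=13
after path 5 (5→0→2→6→7, push 3): res(6,7)=10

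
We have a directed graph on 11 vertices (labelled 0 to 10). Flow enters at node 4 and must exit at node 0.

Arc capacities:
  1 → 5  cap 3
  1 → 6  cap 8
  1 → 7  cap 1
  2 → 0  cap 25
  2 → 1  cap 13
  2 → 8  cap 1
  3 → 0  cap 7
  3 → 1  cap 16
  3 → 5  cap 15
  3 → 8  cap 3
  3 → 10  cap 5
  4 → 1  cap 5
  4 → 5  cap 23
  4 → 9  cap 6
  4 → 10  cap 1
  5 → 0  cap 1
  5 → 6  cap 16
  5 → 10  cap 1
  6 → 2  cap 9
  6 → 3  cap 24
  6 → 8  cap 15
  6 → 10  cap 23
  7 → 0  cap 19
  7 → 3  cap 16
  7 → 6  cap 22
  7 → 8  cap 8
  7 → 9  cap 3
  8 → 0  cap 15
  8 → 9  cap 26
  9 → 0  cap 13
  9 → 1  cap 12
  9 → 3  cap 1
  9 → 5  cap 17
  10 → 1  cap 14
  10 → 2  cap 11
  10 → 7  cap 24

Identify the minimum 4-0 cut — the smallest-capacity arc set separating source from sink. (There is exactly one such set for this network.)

augment #1: 4→5→0 push 1
augment #2: 4→9→0 push 6
augment #3: 4→1→7→0 push 1
augment #4: 4→10→2→0 push 1
augment #5: 4→1→6→2→0 push 4
augment #6: 4→5→6→2→0 push 5
augment #7: 4→5→6→3→0 push 7
augment #8: 4→5→6→8→0 push 4
augment #9: 4→5→10→2→0 push 1
max flow = 30; residual-reachable set from 4 gives S-side
cut edges (S→T): {(4,1), (4,9), (4,10), (5,0), (5,6), (5,10)} total cap 30

Min-cut arcs: {(4,1), (4,9), (4,10), (5,0), (5,6), (5,10)} (total capacity 30)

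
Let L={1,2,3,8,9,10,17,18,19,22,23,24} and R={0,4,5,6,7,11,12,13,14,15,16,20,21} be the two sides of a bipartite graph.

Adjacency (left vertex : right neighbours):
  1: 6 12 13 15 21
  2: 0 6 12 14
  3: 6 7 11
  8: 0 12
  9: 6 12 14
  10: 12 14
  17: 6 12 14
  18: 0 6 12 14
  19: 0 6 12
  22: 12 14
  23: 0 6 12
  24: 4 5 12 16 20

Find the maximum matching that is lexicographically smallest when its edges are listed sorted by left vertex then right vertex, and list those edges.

Lex-smallest maximum matching: {(1,13), (2,0), (3,7), (8,12), (9,6), (10,14), (24,4)}

|M| = 7 (so the lex-smallest maximum matching has 7 edges)
process left vertices in ascending order; for each, take the smallest-labelled available neighbour that still permits 7 edges overall, or leave it unmatched if none does
lex-smallest matching: {1-13, 2-0, 3-7, 8-12, 9-6, 10-14, 24-4}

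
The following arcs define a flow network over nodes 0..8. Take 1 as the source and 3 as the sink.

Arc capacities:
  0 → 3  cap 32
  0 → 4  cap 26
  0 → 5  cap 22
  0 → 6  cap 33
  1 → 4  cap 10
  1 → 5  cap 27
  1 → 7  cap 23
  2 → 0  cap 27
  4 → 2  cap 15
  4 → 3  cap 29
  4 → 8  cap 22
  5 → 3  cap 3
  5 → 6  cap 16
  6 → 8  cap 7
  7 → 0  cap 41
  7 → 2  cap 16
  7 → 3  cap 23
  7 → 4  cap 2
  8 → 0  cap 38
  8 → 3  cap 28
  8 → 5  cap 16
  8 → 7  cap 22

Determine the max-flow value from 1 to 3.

augment #1: 1→4→3 bottleneck 10, total now 10
augment #2: 1→5→3 bottleneck 3, total now 13
augment #3: 1→7→3 bottleneck 23, total now 36
augment #4: 1→5→6→8→3 bottleneck 7, total now 43

Maximum flow value: 43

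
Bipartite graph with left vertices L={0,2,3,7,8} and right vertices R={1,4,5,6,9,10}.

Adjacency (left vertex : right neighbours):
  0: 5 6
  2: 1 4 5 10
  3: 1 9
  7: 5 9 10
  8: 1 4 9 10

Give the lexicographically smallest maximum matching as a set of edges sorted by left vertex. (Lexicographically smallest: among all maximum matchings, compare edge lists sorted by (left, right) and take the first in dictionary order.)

Lex-smallest maximum matching: {(0,5), (2,1), (3,9), (7,10), (8,4)}

|M| = 5 (so the lex-smallest maximum matching has 5 edges)
process left vertices in ascending order; for each, take the smallest-labelled available neighbour that still permits 5 edges overall, or leave it unmatched if none does
lex-smallest matching: {0-5, 2-1, 3-9, 7-10, 8-4}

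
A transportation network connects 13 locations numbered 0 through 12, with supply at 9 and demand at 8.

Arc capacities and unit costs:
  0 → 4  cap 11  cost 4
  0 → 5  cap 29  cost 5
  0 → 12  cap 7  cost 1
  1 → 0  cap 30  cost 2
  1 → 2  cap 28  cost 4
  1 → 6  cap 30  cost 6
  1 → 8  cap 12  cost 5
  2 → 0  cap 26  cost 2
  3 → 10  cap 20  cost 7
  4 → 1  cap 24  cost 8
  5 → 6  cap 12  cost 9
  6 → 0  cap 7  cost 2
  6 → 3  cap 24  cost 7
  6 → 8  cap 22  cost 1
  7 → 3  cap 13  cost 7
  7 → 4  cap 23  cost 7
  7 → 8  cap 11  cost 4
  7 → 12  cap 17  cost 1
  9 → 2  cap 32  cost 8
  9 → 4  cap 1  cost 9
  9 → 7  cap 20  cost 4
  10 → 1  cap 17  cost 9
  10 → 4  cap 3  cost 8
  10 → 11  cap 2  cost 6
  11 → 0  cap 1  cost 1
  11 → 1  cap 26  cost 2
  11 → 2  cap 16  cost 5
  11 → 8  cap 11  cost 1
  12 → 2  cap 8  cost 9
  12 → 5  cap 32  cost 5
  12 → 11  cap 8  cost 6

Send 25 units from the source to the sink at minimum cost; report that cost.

Minimum cost for 25 units: 326

shortest-cost path #1: 9→7→8 push 11 @ unit cost 8 (adds 88)
shortest-cost path #2: 9→7→12→11→8 push 8 @ unit cost 12 (adds 96)
shortest-cost path #3: 9→7→12→5→6→8 push 1 @ unit cost 20 (adds 20)
shortest-cost path #4: 9→4→1→8 push 1 @ unit cost 22 (adds 22)
shortest-cost path #5: 9→2→0→5→6→8 push 4 @ unit cost 25 (adds 100)
total cost = 326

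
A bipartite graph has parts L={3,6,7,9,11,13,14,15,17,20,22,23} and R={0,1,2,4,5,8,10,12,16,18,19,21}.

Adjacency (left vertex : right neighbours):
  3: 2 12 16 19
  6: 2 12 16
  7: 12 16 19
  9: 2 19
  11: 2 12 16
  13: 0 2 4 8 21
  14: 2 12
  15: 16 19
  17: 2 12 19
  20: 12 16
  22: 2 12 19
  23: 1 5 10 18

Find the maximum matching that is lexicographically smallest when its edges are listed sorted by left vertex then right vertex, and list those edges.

Lex-smallest maximum matching: {(3,2), (6,12), (7,16), (9,19), (13,0), (23,1)}

|M| = 6 (so the lex-smallest maximum matching has 6 edges)
process left vertices in ascending order; for each, take the smallest-labelled available neighbour that still permits 6 edges overall, or leave it unmatched if none does
lex-smallest matching: {3-2, 6-12, 7-16, 9-19, 13-0, 23-1}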